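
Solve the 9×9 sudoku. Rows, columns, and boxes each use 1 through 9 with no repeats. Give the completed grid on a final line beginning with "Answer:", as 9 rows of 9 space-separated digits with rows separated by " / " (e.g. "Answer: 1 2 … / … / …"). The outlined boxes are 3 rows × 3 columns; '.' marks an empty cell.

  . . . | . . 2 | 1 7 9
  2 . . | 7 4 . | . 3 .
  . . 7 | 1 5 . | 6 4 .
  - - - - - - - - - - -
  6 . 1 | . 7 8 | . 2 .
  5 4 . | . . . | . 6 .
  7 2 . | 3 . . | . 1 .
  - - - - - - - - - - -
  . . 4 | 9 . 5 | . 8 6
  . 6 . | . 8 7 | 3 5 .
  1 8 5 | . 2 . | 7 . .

Step 1. [r9c9∈{4}] r9c9 is down to just 4 ⇒ r9c9=4.
Step 2. [r7c1∈{3}] r7c1 is down to just 3 ⇒ r7c1=3.
Step 3. [r6c6∈{4,6,9}] r6c6 is the only open cell in col 6 admitting 4. So r6c6=4.
Step 4. [r1c5∈{3,6}] r1c5 is the only open cell in col 5 admitting 3, so r1c5=3.
Step 5. [r5c3∈{3,8,9}] in col 3, 3 fits only at r5c3. So r5c3=3.
Step 6. [r6c3∈{8,9}] box 4 places 8 nowhere but r6c3. So r6c3=8.
Step 7. [r3c6∈{9}] nothing but 9 survives at r3c6, so r3c6=9.
Step 8. [r6c9∈{5}] only 5 remains possible at r6c9, so r6c9=5.
Step 9. [r2c6∈{6}] only 6 remains possible at r2c6, so r2c6=6.
Step 10. [r6c7∈{9}] r6c7 is down to just 9 ⇒ r6c7=9.
Step 11. [r2c9∈{8}] only 8 remains possible at r2c9. So r2c9=8.
Step 12. [r8c3∈{2,9}] in col 3, 2 fits only at r8c3, so r8c3=2.
Step 13. [r2c2∈{1,5,9}] 1 has one home in row 2: r2c2 ⇒ r2c2=1.
Step 14. [r7c5∈{1}] only 1 remains possible at r7c5. So r7c5=1.
Step 15. [r1c4∈{8}] nothing but 8 survives at r1c4, so r1c4=8.
Step 16. [r5c7∈{8}] r5c7 has the single candidate 8 ⇒ r5c7=8.
Step 17. [r5c4∈{2}] r5c4 is down to just 2, so r5c4=2.
Step 18. [r1c1∈{4}] only 4 remains possible at r1c1 ⇒ r1c1=4.
Step 19. [r8c9∈{1}] r8c9 is down to just 1, so r8c9=1.
Step 20. [r3c2∈{3}] nothing but 3 survives at r3c2, so r3c2=3.
Step 21. [r8c4∈{4}] r8c4 has the single candidate 4, so r8c4=4.
Step 22. [r9c8∈{9}] r9c8 has the single candidate 9. So r9c8=9.
Step 23. [r4c4∈{5}] r4c4 has the single candidate 5. So r4c4=5.
Step 24. [r7c7∈{2}] r7c7's peers cover all but 2 ⇒ r7c7=2.
Step 25. [r8c1∈{9}] nothing but 9 survives at r8c1 ⇒ r8c1=9.
Step 26. [r9c6∈{3}] r9c6 is down to just 3. So r9c6=3.
Step 27. [r3c9∈{2}] r3c9 is down to just 2. So r3c9=2.
Step 28. [r4c2∈{9}] r4c2 has the single candidate 9, so r4c2=9.
Step 29. [r1c2∈{5}] only 5 remains possible at r1c2 ⇒ r1c2=5.
Step 30. [r9c4∈{6}] r9c4 is down to just 6. So r9c4=6.
Step 31. [r2c3∈{9}] nothing but 9 survives at r2c3, so r2c3=9.
Step 32. [r5c6∈{1}] r5c6 is down to just 1, so r5c6=1.
Step 33. [r1c3∈{6}] r1c3 has the single candidate 6, so r1c3=6.
Step 34. [r7c2∈{7}] r7c2 is down to just 7. So r7c2=7.
Step 35. [r4c7∈{4}] r4c7 has the single candidate 4, so r4c7=4.
Step 36. [r3c1∈{8}] nothing but 8 survives at r3c1. So r3c1=8.
Step 37. [r2c7∈{5}] r2c7 has the single candidate 5 ⇒ r2c7=5.
Step 38. [r4c9∈{3}] r4c9 is down to just 3. So r4c9=3.
Step 39. [r5c9∈{7}] r5c9's peers cover all but 7. So r5c9=7.
Step 40. [r5c5∈{9}] r5c5's peers cover all but 9 ⇒ r5c5=9.
Step 41. [r6c5∈{6}] nothing but 6 survives at r6c5. So r6c5=6.

Answer: 4 5 6 8 3 2 1 7 9 / 2 1 9 7 4 6 5 3 8 / 8 3 7 1 5 9 6 4 2 / 6 9 1 5 7 8 4 2 3 / 5 4 3 2 9 1 8 6 7 / 7 2 8 3 6 4 9 1 5 / 3 7 4 9 1 5 2 8 6 / 9 6 2 4 8 7 3 5 1 / 1 8 5 6 2 3 7 9 4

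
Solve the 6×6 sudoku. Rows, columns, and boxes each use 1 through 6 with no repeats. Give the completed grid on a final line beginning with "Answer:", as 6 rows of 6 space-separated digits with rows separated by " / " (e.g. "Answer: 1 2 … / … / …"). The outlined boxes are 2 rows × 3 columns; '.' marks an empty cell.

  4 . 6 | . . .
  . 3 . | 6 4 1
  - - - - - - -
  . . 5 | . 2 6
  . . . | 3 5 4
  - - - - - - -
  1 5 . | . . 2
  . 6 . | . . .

Step 1. [r2c3∈{2}] r2c3's peers cover all but 2, so r2c3=2.
Step 2. [r1c5∈{3}] r1c5's peers cover all but 3. So r1c5=3.
Step 3. [r5c3∈{3,4}] row 5 places 3 nowhere but r5c3 ⇒ r5c3=3.
Step 4. [r4c3∈{1}] r4c3 is down to just 1, so r4c3=1.
Step 5. [r1c6∈{5}] r1c6 is down to just 5. So r1c6=5.
Step 6. [r6c4∈{1,4,5}] r6c4 is the only open cell in row 6 admitting 5. So r6c4=5.
Step 7. [r4c1∈{2,6}] 6 has one home in row 4: r4c1. So r4c1=6.
Step 8. [r4c2∈{2}] only 2 remains possible at r4c2. So r4c2=2.
Step 9. [r3c4∈{1}] r3c4's peers cover all but 1, so r3c4=1.
Step 10. [r6c1∈{2}] only 2 remains possible at r6c1. So r6c1=2.
Step 11. [r5c4∈{4}] r5c4's peers cover all but 4 ⇒ r5c4=4.
Step 12. [r1c4∈{2}] nothing but 2 survives at r1c4, so r1c4=2.
Step 13. [r6c6∈{3}] nothing but 3 survives at r6c6 ⇒ r6c6=3.
Step 14. [r1c2∈{1}] r1c2 has the single candidate 1. So r1c2=1.
Step 15. [r6c3∈{4}] r6c3 is down to just 4, so r6c3=4.
Step 16. [r5c5∈{6}] only 6 remains possible at r5c5 ⇒ r5c5=6.
Step 17. [r3c2∈{4}] only 4 remains possible at r3c2. So r3c2=4.
Step 18. [r6c5∈{1}] r6c5's peers cover all but 1 ⇒ r6c5=1.
Step 19. [r3c1∈{3}] r3c1 has the single candidate 3 ⇒ r3c1=3.
Step 20. [r2c1∈{5}] r2c1 has the single candidate 5, so r2c1=5.

Answer: 4 1 6 2 3 5 / 5 3 2 6 4 1 / 3 4 5 1 2 6 / 6 2 1 3 5 4 / 1 5 3 4 6 2 / 2 6 4 5 1 3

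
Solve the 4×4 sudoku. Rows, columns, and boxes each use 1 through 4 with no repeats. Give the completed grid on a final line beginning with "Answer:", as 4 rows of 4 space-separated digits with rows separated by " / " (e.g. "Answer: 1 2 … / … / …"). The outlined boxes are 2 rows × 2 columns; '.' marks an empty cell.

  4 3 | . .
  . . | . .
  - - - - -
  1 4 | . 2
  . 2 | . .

Step 1. [r1c4∈{1}] nothing but 1 survives at r1c4. So r1c4=1.
Step 2. [r3c3∈{3}] r3c3 has the single candidate 3. So r3c3=3.
Step 3. [r4c4∈{4}] nothing but 4 survives at r4c4. So r4c4=4.
Step 4. [r1c3∈{2}] r1c3 has the single candidate 2 ⇒ r1c3=2.
Step 5. [r2c2∈{1}] nothing but 1 survives at r2c2 ⇒ r2c2=1.
Step 6. [r4c1∈{3}] nothing but 3 survives at r4c1 ⇒ r4c1=3.
Step 7. [r4c3∈{1}] nothing but 1 survives at r4c3, so r4c3=1.
Step 8. [r2c1∈{2}] nothing but 2 survives at r2c1 ⇒ r2c1=2.
Step 9. [r2c3∈{4}] only 4 remains possible at r2c3, so r2c3=4.
Step 10. [r2c4∈{3}] r2c4 has the single candidate 3. So r2c4=3.

Answer: 4 3 2 1 / 2 1 4 3 / 1 4 3 2 / 3 2 1 4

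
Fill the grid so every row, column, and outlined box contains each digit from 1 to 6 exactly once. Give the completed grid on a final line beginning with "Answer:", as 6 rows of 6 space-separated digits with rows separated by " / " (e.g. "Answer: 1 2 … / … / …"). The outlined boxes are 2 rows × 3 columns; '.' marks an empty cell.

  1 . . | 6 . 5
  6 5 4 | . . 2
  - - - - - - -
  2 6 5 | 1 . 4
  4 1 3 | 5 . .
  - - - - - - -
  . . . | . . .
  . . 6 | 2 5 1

Step 1. [r5c6∈{3,6}] r5c6 is the only open cell in col 6 admitting 3, so r5c6=3.
Step 2. [r1c2∈{2,3}] across box 1, 3 lands solely at r1c2, so r1c2=3.
Step 3. [r5c4∈{4}] only 4 remains possible at r5c4 ⇒ r5c4=4.
Step 4. [r4c5∈{2,6}] across row 4, 2 lands solely at r4c5. So r4c5=2.
Step 5. [r2c5∈{1,3}] across row 2, 1 lands solely at r2c5 ⇒ r2c5=1.
Step 6. [r5c3∈{1,2}] row 5 places 1 nowhere but r5c3 ⇒ r5c3=1.
Step 7. [r6c1∈{3}] r6c1's peers cover all but 3, so r6c1=3.
Step 8. [r6c2∈{4}] r6c2 has the single candidate 4 ⇒ r6c2=4.
Step 9. [r3c5∈{3}] r3c5 is down to just 3. So r3c5=3.
Step 10. [r2c4∈{3}] r2c4's peers cover all but 3, so r2c4=3.
Step 11. [r5c1∈{5}] r5c1 is down to just 5, so r5c1=5.
Step 12. [r5c2∈{2}] r5c2's peers cover all but 2 ⇒ r5c2=2.
Step 13. [r1c5∈{4}] only 4 remains possible at r1c5, so r1c5=4.
Step 14. [r1c3∈{2}] r1c3's peers cover all but 2. So r1c3=2.
Step 15. [r5c5∈{6}] r5c5's peers cover all but 6 ⇒ r5c5=6.
Step 16. [r4c6∈{6}] only 6 remains possible at r4c6 ⇒ r4c6=6.

Answer: 1 3 2 6 4 5 / 6 5 4 3 1 2 / 2 6 5 1 3 4 / 4 1 3 5 2 6 / 5 2 1 4 6 3 / 3 4 6 2 5 1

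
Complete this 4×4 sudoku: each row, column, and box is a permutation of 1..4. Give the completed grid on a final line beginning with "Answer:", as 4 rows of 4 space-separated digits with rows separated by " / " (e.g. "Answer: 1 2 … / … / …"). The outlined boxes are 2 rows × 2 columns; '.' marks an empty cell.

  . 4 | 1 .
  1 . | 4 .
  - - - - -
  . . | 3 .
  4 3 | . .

Step 1. [r3c1∈{2}] nothing but 2 survives at r3c1 ⇒ r3c1=2.
Step 2. [r1c4∈{2,3}] across row 1, 2 lands solely at r1c4. So r1c4=2.
Step 3. [r3c2∈{1}] r3c2's peers cover all but 1 ⇒ r3c2=1.
Step 4. [r3c4∈{4}] nothing but 4 survives at r3c4 ⇒ r3c4=4.
Step 5. [r4c4∈{1}] r4c4 has the single candidate 1 ⇒ r4c4=1.
Step 6. [r2c2∈{2}] r2c2 has the single candidate 2, so r2c2=2.
Step 7. [r2c4∈{3}] r2c4 has the single candidate 3. So r2c4=3.
Step 8. [r1c1∈{3}] r1c1 has the single candidate 3 ⇒ r1c1=3.
Step 9. [r4c3∈{2}] r4c3 has the single candidate 2, so r4c3=2.

Answer: 3 4 1 2 / 1 2 4 3 / 2 1 3 4 / 4 3 2 1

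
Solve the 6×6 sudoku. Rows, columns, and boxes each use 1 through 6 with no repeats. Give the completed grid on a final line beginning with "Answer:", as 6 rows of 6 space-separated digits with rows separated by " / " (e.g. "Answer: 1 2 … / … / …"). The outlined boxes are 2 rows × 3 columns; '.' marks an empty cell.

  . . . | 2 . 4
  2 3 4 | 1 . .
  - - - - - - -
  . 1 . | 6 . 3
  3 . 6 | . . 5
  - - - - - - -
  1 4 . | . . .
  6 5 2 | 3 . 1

Step 1. [r1c1∈{5}] nothing but 5 survives at r1c1 ⇒ r1c1=5.
Step 2. [r2c6∈{6}] only 6 remains possible at r2c6 ⇒ r2c6=6.
Step 3. [r3c5∈{2,4}] row 3 places 2 nowhere but r3c5. So r3c5=2.
Step 4. [r2c5∈{5}] nothing but 5 survives at r2c5, so r2c5=5.
Step 5. [r4c5∈{1,4}] r4c5 is the only open cell in row 4 admitting 1. So r4c5=1.
Step 6. [r1c2∈{6}] r1c2's peers cover all but 6 ⇒ r1c2=6.
Step 7. [r5c6∈{2}] r5c6 is down to just 2 ⇒ r5c6=2.
Step 8. [r5c3∈{3}] nothing but 3 survives at r5c3. So r5c3=3.
Step 9. [r6c5∈{4}] r6c5's peers cover all but 4. So r6c5=4.
Step 10. [r3c1∈{4}] r3c1 has the single candidate 4, so r3c1=4.
Step 11. [r4c2∈{2}] r4c2's peers cover all but 2, so r4c2=2.
Step 12. [r1c3∈{1}] only 1 remains possible at r1c3 ⇒ r1c3=1.
Step 13. [r5c4∈{5}] r5c4's peers cover all but 5. So r5c4=5.
Step 14. [r5c5∈{6}] r5c5's peers cover all but 6. So r5c5=6.
Step 15. [r3c3∈{5}] r3c3 has the single candidate 5 ⇒ r3c3=5.
Step 16. [r1c5∈{3}] nothing but 3 survives at r1c5. So r1c5=3.
Step 17. [r4c4∈{4}] only 4 remains possible at r4c4 ⇒ r4c4=4.

Answer: 5 6 1 2 3 4 / 2 3 4 1 5 6 / 4 1 5 6 2 3 / 3 2 6 4 1 5 / 1 4 3 5 6 2 / 6 5 2 3 4 1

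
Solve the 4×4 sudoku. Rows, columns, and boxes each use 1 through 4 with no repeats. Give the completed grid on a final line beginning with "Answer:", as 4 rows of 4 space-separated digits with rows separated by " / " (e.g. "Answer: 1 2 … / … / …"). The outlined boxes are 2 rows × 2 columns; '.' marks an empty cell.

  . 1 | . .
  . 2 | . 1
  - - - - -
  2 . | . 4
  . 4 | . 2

Step 1. [r1c4∈{3}] only 3 remains possible at r1c4 ⇒ r1c4=3.
Step 2. [r3c2∈{3}] r3c2's peers cover all but 3. So r3c2=3.
Step 3. [r1c1∈{4}] r1c1 has the single candidate 4, so r1c1=4.
Step 4. [r4c3∈{1,3}] in row 4, 3 fits only at r4c3, so r4c3=3.
Step 5. [r4c1∈{1}] r4c1's peers cover all but 1. So r4c1=1.
Step 6. [r2c3∈{4}] r2c3's peers cover all but 4 ⇒ r2c3=4.
Step 7. [r1c3∈{2}] r1c3's peers cover all but 2 ⇒ r1c3=2.
Step 8. [r3c3∈{1}] r3c3's peers cover all but 1. So r3c3=1.
Step 9. [r2c1∈{3}] r2c1 is down to just 3 ⇒ r2c1=3.

Answer: 4 1 2 3 / 3 2 4 1 / 2 3 1 4 / 1 4 3 2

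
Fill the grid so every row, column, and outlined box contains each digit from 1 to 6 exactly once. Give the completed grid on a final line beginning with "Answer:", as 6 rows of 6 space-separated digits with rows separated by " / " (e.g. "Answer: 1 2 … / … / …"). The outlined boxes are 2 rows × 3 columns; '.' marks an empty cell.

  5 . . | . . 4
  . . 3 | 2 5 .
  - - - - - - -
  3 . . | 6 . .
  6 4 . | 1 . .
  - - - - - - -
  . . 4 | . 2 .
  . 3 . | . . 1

Step 1. [r1c5∈{1,3,6}] col 5 places 1 nowhere but r1c5. So r1c5=1.
Step 2. [r6c5∈{4,6}] across col 5, 6 lands solely at r6c5. So r6c5=6.
Step 3. [r5c2∈{1,5,6}] 6 has one home in row 5: r5c2, so r5c2=6.
Step 4. [r3c2∈{1,2,5}] 5 has one home in col 2: r3c2, so r3c2=5.
Step 5. [r4c3∈{2}] r4c3 is down to just 2, so r4c3=2.
Step 6. [r4c6∈{3,5}] row 4 places 5 nowhere but r4c6 ⇒ r4c6=5.
Step 7. [r5c4∈{3,5}] r5c4 is the only open cell in row 5 admitting 5, so r5c4=5.
Step 8. [r5c1∈{1}] r5c1 has the single candidate 1, so r5c1=1.
Step 9. [r1c3∈{6}] nothing but 6 survives at r1c3, so r1c3=6.
Step 10. [r2c2∈{1}] nothing but 1 survives at r2c2 ⇒ r2c2=1.
Step 11. [r3c6∈{2}] r3c6 is down to just 2 ⇒ r3c6=2.
Step 12. [r1c4∈{3}] r1c4's peers cover all but 3. So r1c4=3.
Step 13. [r1c2∈{2}] only 2 remains possible at r1c2. So r1c2=2.
Step 14. [r2c6∈{6}] r2c6's peers cover all but 6. So r2c6=6.
Step 15. [r6c4∈{4}] r6c4 has the single candidate 4 ⇒ r6c4=4.
Step 16. [r2c1∈{4}] only 4 remains possible at r2c1, so r2c1=4.
Step 17. [r3c5∈{4}] r3c5 is down to just 4. So r3c5=4.
Step 18. [r4c5∈{3}] only 3 remains possible at r4c5. So r4c5=3.
Step 19. [r6c1∈{2}] only 2 remains possible at r6c1 ⇒ r6c1=2.
Step 20. [r5c6∈{3}] nothing but 3 survives at r5c6 ⇒ r5c6=3.
Step 21. [r3c3∈{1}] r3c3 has the single candidate 1. So r3c3=1.
Step 22. [r6c3∈{5}] r6c3 is down to just 5 ⇒ r6c3=5.

Answer: 5 2 6 3 1 4 / 4 1 3 2 5 6 / 3 5 1 6 4 2 / 6 4 2 1 3 5 / 1 6 4 5 2 3 / 2 3 5 4 6 1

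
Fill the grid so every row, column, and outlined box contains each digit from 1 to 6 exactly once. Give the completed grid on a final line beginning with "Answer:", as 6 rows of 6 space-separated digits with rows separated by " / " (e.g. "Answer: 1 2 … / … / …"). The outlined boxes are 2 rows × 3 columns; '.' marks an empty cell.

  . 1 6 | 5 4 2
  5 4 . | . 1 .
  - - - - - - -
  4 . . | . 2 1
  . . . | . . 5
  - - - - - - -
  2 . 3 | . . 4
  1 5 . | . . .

Step 1. [r4c1∈{3,6}] 6 has one home in col 1: r4c1. So r4c1=6.
Step 2. [r3c4∈{3,6}] 6 has one home in row 3: r3c4 ⇒ r3c4=6.
Step 3. [r2c4∈{3}] r2c4 has the single candidate 3, so r2c4=3.
Step 4. [r4c2∈{2,3}] 2 has one home in col 2: r4c2, so r4c2=2.
Step 5. [r6c6∈{3,6}] 3 has one home in col 6: r6c6. So r6c6=3.
Step 6. [r5c5∈{5,6}] 5 has one home in row 5: r5c5, so r5c5=5.
Step 7. [r4c4∈{4}] r4c4 is down to just 4, so r4c4=4.
Step 8. [r2c6∈{6}] only 6 remains possible at r2c6 ⇒ r2c6=6.
Step 9. [r6c3∈{4}] r6c3 has the single candidate 4. So r6c3=4.
Step 10. [r2c3∈{2}] only 2 remains possible at r2c3 ⇒ r2c3=2.
Step 11. [r5c2∈{6}] r5c2 is down to just 6, so r5c2=6.
Step 12. [r4c5∈{3}] only 3 remains possible at r4c5, so r4c5=3.
Step 13. [r4c3∈{1}] r4c3 is down to just 1. So r4c3=1.
Step 14. [r1c1∈{3}] r1c1 has the single candidate 3, so r1c1=3.
Step 15. [r3c3∈{5}] nothing but 5 survives at r3c3 ⇒ r3c3=5.
Step 16. [r6c4∈{2}] nothing but 2 survives at r6c4 ⇒ r6c4=2.
Step 17. [r6c5∈{6}] only 6 remains possible at r6c5 ⇒ r6c5=6.
Step 18. [r3c2∈{3}] only 3 remains possible at r3c2. So r3c2=3.
Step 19. [r5c4∈{1}] r5c4 is down to just 1, so r5c4=1.

Answer: 3 1 6 5 4 2 / 5 4 2 3 1 6 / 4 3 5 6 2 1 / 6 2 1 4 3 5 / 2 6 3 1 5 4 / 1 5 4 2 6 3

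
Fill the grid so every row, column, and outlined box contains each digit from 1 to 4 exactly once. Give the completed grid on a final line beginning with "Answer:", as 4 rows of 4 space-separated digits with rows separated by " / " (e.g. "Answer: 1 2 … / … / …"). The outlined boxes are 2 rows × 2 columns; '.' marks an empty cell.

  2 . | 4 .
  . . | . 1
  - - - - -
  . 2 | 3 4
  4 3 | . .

Step 1. [r4c4∈{2}] nothing but 2 survives at r4c4 ⇒ r4c4=2.
Step 2. [r2c3∈{2}] r2c3 is down to just 2. So r2c3=2.
Step 3. [r2c2∈{4}] r2c2's peers cover all but 4. So r2c2=4.
Step 4. [r4c3∈{1}] r4c3 has the single candidate 1 ⇒ r4c3=1.
Step 5. [r2c1∈{3}] r2c1's peers cover all but 3. So r2c1=3.
Step 6. [r3c1∈{1}] nothing but 1 survives at r3c1 ⇒ r3c1=1.
Step 7. [r1c4∈{3}] r1c4 has the single candidate 3. So r1c4=3.
Step 8. [r1c2∈{1}] nothing but 1 survives at r1c2, so r1c2=1.

Answer: 2 1 4 3 / 3 4 2 1 / 1 2 3 4 / 4 3 1 2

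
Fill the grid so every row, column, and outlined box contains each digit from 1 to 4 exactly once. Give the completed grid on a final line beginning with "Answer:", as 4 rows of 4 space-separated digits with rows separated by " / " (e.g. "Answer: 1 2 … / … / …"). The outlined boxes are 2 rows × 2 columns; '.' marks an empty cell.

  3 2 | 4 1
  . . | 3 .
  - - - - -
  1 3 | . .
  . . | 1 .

Step 1. [r4c2∈{4}] r4c2 is down to just 4 ⇒ r4c2=4.
Step 2. [r2c4∈{2}] only 2 remains possible at r2c4 ⇒ r2c4=2.
Step 3. [r4c1∈{2}] r4c1 is down to just 2 ⇒ r4c1=2.
Step 4. [r4c4∈{3}] r4c4 has the single candidate 3, so r4c4=3.
Step 5. [r2c1∈{4}] r2c1's peers cover all but 4. So r2c1=4.
Step 6. [r2c2∈{1}] r2c2 is down to just 1, so r2c2=1.
Step 7. [r3c3∈{2}] only 2 remains possible at r3c3, so r3c3=2.
Step 8. [r3c4∈{4}] r3c4 has the single candidate 4 ⇒ r3c4=4.

Answer: 3 2 4 1 / 4 1 3 2 / 1 3 2 4 / 2 4 1 3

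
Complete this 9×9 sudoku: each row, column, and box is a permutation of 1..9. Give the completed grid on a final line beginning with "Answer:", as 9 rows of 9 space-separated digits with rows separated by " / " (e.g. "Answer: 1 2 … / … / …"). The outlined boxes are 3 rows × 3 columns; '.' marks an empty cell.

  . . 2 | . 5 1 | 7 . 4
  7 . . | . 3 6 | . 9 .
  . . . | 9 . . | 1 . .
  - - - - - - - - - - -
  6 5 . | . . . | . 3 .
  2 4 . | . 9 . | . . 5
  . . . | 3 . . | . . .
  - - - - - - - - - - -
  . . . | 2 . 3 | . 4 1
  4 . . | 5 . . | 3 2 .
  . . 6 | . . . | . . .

Step 1. [r1c4∈{8}] r1c4's peers cover all but 8. So r1c4=8.
Step 2. [r3c9∈{2,3,6,8}] col 9 places 3 nowhere but r3c9, so r3c9=3.
Step 3. [r2c4∈{4}] r2c4's peers cover all but 4. So r2c4=4.
Step 4. [r9c2∈{1,2,3,7,8,9}] in row 9, 2 fits only at r9c2. So r9c2=2.
Step 5. [r9c1∈{1,3,5,8,9}] r9c1 is the only open cell in row 9 admitting 3. So r9c1=3.
Step 6. [r6c1∈{1,8,9}] in col 1, 1 fits only at r6c1. So r6c1=1.
Step 7. [r5c4∈{1,6,7}] 6 has one home in col 4: r5c4, so r5c4=6.
Step 8. [r5c7∈{8}] only 8 remains possible at r5c7 ⇒ r5c7=8.
Step 9. [r5c6∈{7}] r5c6 has the single candidate 7, so r5c6=7.
Step 10. [r9c4∈{1,7}] col 4 places 7 nowhere but r9c4 ⇒ r9c4=7.
Step 11. [r8c9∈{6,7,8,9}] r8c9 is the only open cell in box 9 admitting 7, so r8c9=7.
Step 12. [r4c3∈{7,8,9}] across row 4, 7 lands solely at r4c3, so r4c3=7.
Step 13. [r6c9∈{2,6,9}] col 9 places 6 nowhere but r6c9, so r6c9=6.
Step 14. [r9c5∈{1,4,8}] row 9 places 1 nowhere but r9c5 ⇒ r9c5=1.
Step 15. [r9c6∈{4,8,9}] 4 has one home in row 9: r9c6, so r9c6=4.
Step 16. [r7c7∈{5,6,9}] across col 7, 6 lands solely at r7c7 ⇒ r7c7=6.
Step 17. [r7c5∈{8}] only 8 remains possible at r7c5. So r7c5=8.
Step 18. [r3c1∈{5,8}] 8 has one home in col 1: r3c1 ⇒ r3c1=8.
Step 19. [r3c6∈{2}] r3c6 is down to just 2, so r3c6=2.
Step 20. [r1c8∈{6}] nothing but 6 survives at r1c8. So r1c8=6.
Step 21. [r3c8∈{5}] only 5 remains possible at r3c8. So r3c8=5.
Step 22. [r2c7∈{2}] r2c7 has the single candidate 2. So r2c7=2.
Step 23. [r8c6∈{9}] r8c6's peers cover all but 9. So r8c6=9.
Step 24. [r6c5∈{2,4}] 2 has one home in row 6: r6c5. So r6c5=2.
Step 25. [r2c3∈{1,5}] across row 2, 5 lands solely at r2c3, so r2c3=5.
Step 26. [r7c3∈{9}] only 9 remains possible at r7c3 ⇒ r7c3=9.
Step 27. [r6c2∈{8,9}] across box 4, 9 lands solely at r6c2. So r6c2=9.
Step 28. [r6c3∈{8}] r6c3 is down to just 8. So r6c3=8.
Step 29. [r2c2∈{1}] r2c2 has the single candidate 1 ⇒ r2c2=1.
Step 30. [r2c9∈{8}] r2c9 has the single candidate 8 ⇒ r2c9=8.
Step 31. [r9c9∈{9}] r9c9 is down to just 9. So r9c9=9.
Step 32. [r4c7∈{4,9}] 9 has one home in row 4: r4c7, so r4c7=9.
Step 33. [r8c2∈{8}] r8c2 has the single candidate 8, so r8c2=8.
Step 34. [r3c2∈{6}] r3c2 has the single candidate 6. So r3c2=6.
Step 35. [r8c3∈{1}] nothing but 1 survives at r8c3, so r8c3=1.
Step 36. [r8c5∈{6}] r8c5 is down to just 6. So r8c5=6.
Step 37. [r4c9∈{2}] only 2 remains possible at r4c9, so r4c9=2.
Step 38. [r1c2∈{3}] r1c2's peers cover all but 3. So r1c2=3.
Step 39. [r6c6∈{5}] r6c6's peers cover all but 5, so r6c6=5.
Step 40. [r6c7∈{4}] only 4 remains possible at r6c7, so r6c7=4.
Step 41. [r3c3∈{4}] r3c3 is down to just 4 ⇒ r3c3=4.
Step 42. [r9c8∈{8}] r9c8's peers cover all but 8. So r9c8=8.
Step 43. [r7c1∈{5}] nothing but 5 survives at r7c1, so r7c1=5.
Step 44. [r1c1∈{9}] only 9 remains possible at r1c1, so r1c1=9.
Step 45. [r5c3∈{3}] only 3 remains possible at r5c3, so r5c3=3.
Step 46. [r4c4∈{1}] r4c4's peers cover all but 1, so r4c4=1.
Step 47. [r9c7∈{5}] r9c7 is down to just 5, so r9c7=5.
Step 48. [r6c8∈{7}] r6c8 is down to just 7. So r6c8=7.
Step 49. [r4c6∈{8}] only 8 remains possible at r4c6 ⇒ r4c6=8.
Step 50. [r3c5∈{7}] r3c5 is down to just 7. So r3c5=7.
Step 51. [r4c5∈{4}] r4c5 has the single candidate 4, so r4c5=4.
Step 52. [r7c2∈{7}] nothing but 7 survives at r7c2. So r7c2=7.
Step 53. [r5c8∈{1}] r5c8 has the single candidate 1 ⇒ r5c8=1.

Answer: 9 3 2 8 5 1 7 6 4 / 7 1 5 4 3 6 2 9 8 / 8 6 4 9 7 2 1 5 3 / 6 5 7 1 4 8 9 3 2 / 2 4 3 6 9 7 8 1 5 / 1 9 8 3 2 5 4 7 6 / 5 7 9 2 8 3 6 4 1 / 4 8 1 5 6 9 3 2 7 / 3 2 6 7 1 4 5 8 9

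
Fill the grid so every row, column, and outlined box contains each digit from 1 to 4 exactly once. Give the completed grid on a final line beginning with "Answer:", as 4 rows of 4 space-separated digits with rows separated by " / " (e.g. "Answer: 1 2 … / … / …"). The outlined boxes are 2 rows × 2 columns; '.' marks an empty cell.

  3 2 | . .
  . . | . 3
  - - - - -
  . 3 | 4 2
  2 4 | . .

Step 1. [r1c3∈{1}] nothing but 1 survives at r1c3 ⇒ r1c3=1.
Step 2. [r3c1∈{1}] r3c1 has the single candidate 1 ⇒ r3c1=1.
Step 3. [r2c1∈{4}] r2c1 has the single candidate 4. So r2c1=4.
Step 4. [r4c3∈{3}] r4c3 is down to just 3 ⇒ r4c3=3.
Step 5. [r4c4∈{1}] nothing but 1 survives at r4c4. So r4c4=1.
Step 6. [r1c4∈{4}] r1c4 has the single candidate 4 ⇒ r1c4=4.
Step 7. [r2c3∈{2}] r2c3 is down to just 2, so r2c3=2.
Step 8. [r2c2∈{1}] r2c2's peers cover all but 1, so r2c2=1.

Answer: 3 2 1 4 / 4 1 2 3 / 1 3 4 2 / 2 4 3 1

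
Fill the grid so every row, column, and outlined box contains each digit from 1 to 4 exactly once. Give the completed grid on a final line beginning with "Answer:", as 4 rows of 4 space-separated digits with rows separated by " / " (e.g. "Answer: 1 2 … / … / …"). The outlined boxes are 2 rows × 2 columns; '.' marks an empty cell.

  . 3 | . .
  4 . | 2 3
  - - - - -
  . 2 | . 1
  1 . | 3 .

Step 1. [r1c4∈{4}] only 4 remains possible at r1c4 ⇒ r1c4=4.
Step 2. [r1c1∈{2}] r1c1 is down to just 2, so r1c1=2.
Step 3. [r3c1∈{3}] r3c1 is down to just 3. So r3c1=3.
Step 4. [r1c3∈{1}] only 1 remains possible at r1c3 ⇒ r1c3=1.
Step 5. [r2c2∈{1}] r2c2 is down to just 1. So r2c2=1.
Step 6. [r4c2∈{4}] r4c2 is down to just 4 ⇒ r4c2=4.
Step 7. [r4c4∈{2}] r4c4 is down to just 2. So r4c4=2.
Step 8. [r3c3∈{4}] nothing but 4 survives at r3c3, so r3c3=4.

Answer: 2 3 1 4 / 4 1 2 3 / 3 2 4 1 / 1 4 3 2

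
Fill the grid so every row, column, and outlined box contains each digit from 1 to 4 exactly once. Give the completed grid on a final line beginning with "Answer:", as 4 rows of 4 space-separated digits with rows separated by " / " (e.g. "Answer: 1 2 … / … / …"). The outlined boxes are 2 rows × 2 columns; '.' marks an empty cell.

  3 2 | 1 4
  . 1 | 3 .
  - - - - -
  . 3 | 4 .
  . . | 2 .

Step 1. [r3c4∈{1}] r3c4's peers cover all but 1 ⇒ r3c4=1.
Step 2. [r4c2∈{4}] only 4 remains possible at r4c2, so r4c2=4.
Step 3. [r3c1∈{2}] nothing but 2 survives at r3c1, so r3c1=2.
Step 4. [r4c4∈{3}] r4c4's peers cover all but 3, so r4c4=3.
Step 5. [r2c4∈{2}] r2c4 is down to just 2, so r2c4=2.
Step 6. [r2c1∈{4}] only 4 remains possible at r2c1 ⇒ r2c1=4.
Step 7. [r4c1∈{1}] nothing but 1 survives at r4c1 ⇒ r4c1=1.

Answer: 3 2 1 4 / 4 1 3 2 / 2 3 4 1 / 1 4 2 3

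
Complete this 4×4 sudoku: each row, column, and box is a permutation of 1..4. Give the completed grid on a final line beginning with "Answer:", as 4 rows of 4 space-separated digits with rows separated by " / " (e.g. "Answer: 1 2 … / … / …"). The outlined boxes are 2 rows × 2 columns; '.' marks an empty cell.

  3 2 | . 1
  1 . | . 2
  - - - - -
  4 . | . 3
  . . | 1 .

Step 1. [r2c3∈{3,4}] across row 2, 3 lands solely at r2c3. So r2c3=3.
Step 2. [r4c1∈{2}] r4c1's peers cover all but 2 ⇒ r4c1=2.
Step 3. [r1c3∈{4}] r1c3 is down to just 4, so r1c3=4.
Step 4. [r4c2∈{3}] r4c2 has the single candidate 3 ⇒ r4c2=3.
Step 5. [r4c4∈{4}] r4c4 has the single candidate 4, so r4c4=4.
Step 6. [r3c3∈{2}] r3c3's peers cover all but 2, so r3c3=2.
Step 7. [r2c2∈{4}] r2c2 has the single candidate 4, so r2c2=4.
Step 8. [r3c2∈{1}] r3c2's peers cover all but 1. So r3c2=1.

Answer: 3 2 4 1 / 1 4 3 2 / 4 1 2 3 / 2 3 1 4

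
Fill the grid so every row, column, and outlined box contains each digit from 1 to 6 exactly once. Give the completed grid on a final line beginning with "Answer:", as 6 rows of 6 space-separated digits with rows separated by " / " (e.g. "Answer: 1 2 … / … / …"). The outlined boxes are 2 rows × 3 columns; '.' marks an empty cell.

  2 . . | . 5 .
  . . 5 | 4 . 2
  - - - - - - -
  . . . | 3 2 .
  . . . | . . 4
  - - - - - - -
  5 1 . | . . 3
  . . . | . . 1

Step 1. [r1c6∈{6}] only 6 remains possible at r1c6, so r1c6=6.
Step 2. [r1c4∈{1}] nothing but 1 survives at r1c4. So r1c4=1.
Step 3. [r2c1∈{1,3,6}] row 2 places 1 nowhere but r2c1. So r2c1=1.
Step 4. [r2c2∈{3,6}] 6 has one home in row 2: r2c2 ⇒ r2c2=6.
Step 5. [r6c4∈{2,5,6}] across row 6, 5 lands solely at r6c4 ⇒ r6c4=5.
Step 6. [r4c4∈{6}] nothing but 6 survives at r4c4, so r4c4=6.
Step 7. [r4c2∈{2,3,5}] in row 4, 5 fits only at r4c2, so r4c2=5.
Step 8. [r3c2∈{4}] r3c2's peers cover all but 4, so r3c2=4.
Step 9. [r6c1∈{3,4,6}] 4 has one home in col 1: r6c1, so r6c1=4.
Step 10. [r4c3∈{1,2,3}] row 4 places 2 nowhere but r4c3. So r4c3=2.
Step 11. [r5c3∈{6}] nothing but 6 survives at r5c3 ⇒ r5c3=6.
Step 12. [r1c2∈{3}] nothing but 3 survives at r1c2. So r1c2=3.
Step 13. [r4c1∈{3}] nothing but 3 survives at r4c1 ⇒ r4c1=3.
Step 14. [r5c5∈{4}] r5c5 is down to just 4 ⇒ r5c5=4.
Step 15. [r6c5∈{6}] only 6 remains possible at r6c5 ⇒ r6c5=6.
Step 16. [r2c5∈{3}] r2c5 has the single candidate 3 ⇒ r2c5=3.
Step 17. [r3c3∈{1}] r3c3 is down to just 1 ⇒ r3c3=1.
Step 18. [r4c5∈{1}] r4c5 is down to just 1, so r4c5=1.
Step 19. [r3c6∈{5}] nothing but 5 survives at r3c6 ⇒ r3c6=5.
Step 20. [r1c3∈{4}] r1c3 is down to just 4. So r1c3=4.
Step 21. [r6c2∈{2}] r6c2 has the single candidate 2. So r6c2=2.
Step 22. [r5c4∈{2}] nothing but 2 survives at r5c4. So r5c4=2.
Step 23. [r3c1∈{6}] r3c1's peers cover all but 6, so r3c1=6.
Step 24. [r6c3∈{3}] r6c3 has the single candidate 3 ⇒ r6c3=3.

Answer: 2 3 4 1 5 6 / 1 6 5 4 3 2 / 6 4 1 3 2 5 / 3 5 2 6 1 4 / 5 1 6 2 4 3 / 4 2 3 5 6 1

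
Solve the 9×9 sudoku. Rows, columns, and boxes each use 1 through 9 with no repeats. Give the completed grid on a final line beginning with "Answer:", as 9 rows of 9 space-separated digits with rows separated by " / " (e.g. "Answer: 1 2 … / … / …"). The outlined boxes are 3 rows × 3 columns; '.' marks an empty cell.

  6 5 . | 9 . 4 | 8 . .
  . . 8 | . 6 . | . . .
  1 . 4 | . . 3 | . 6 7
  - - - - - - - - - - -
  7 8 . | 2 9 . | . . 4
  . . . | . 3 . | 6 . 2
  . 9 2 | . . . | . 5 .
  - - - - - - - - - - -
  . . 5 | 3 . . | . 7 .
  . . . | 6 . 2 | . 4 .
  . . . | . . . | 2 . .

Step 1. [r2c1∈{2,3,9}] in box 1, 9 fits only at r2c1 ⇒ r2c1=9.
Step 2. [r5c3∈{1}] r5c3's peers cover all but 1. So r5c3=1.
Step 3. [r4c6∈{1,5,6}] 5 has one home in row 4: r4c6, so r4c6=5.
Step 4. [r6c7∈{1,3,7}] in col 7, 7 fits only at r6c7, so r6c7=7.
Step 5. [r5c2∈{4}] r5c2 is down to just 4 ⇒ r5c2=4.
Step 6. [r6c1∈{3}] r6c1 is down to just 3, so r6c1=3.
Step 7. [r8c1∈{8}] r8c1's peers cover all but 8, so r8c1=8.
Step 8. [r2c7∈{1,3,4,5}] in row 2, 4 fits only at r2c7 ⇒ r2c7=4.
Step 9. [r9c1∈{4}] r9c1 has the single candidate 4, so r9c1=4.
Step 10. [r6c4∈{1,4,8}] col 4 places 4 nowhere but r6c4 ⇒ r6c4=4.
Step 11. [r3c7∈{5,9}] 9 has one home in row 3: r3c7 ⇒ r3c7=9.
Step 12. [r7c7∈{1}] nothing but 1 survives at r7c7. So r7c7=1.
Step 13. [r2c9∈{1,3,5}] box 3 places 5 nowhere but r2c9, so r2c9=5.
Step 14. [r4c8∈{1,3}] r4c8 is the only open cell in row 4 admitting 1 ⇒ r4c8=1.
Step 15. [r6c9∈{8}] r6c9's peers cover all but 8 ⇒ r6c9=8.
Step 16. [r9c8∈{3,8,9}] across col 8, 8 lands solely at r9c8, so r9c8=8.
Step 17. [r6c5∈{1}] nothing but 1 survives at r6c5. So r6c5=1.
Step 18. [r3c2∈{2}] nothing but 2 survives at r3c2, so r3c2=2.
Step 19. [r8c2∈{1,3,7}] row 8 places 1 nowhere but r8c2, so r8c2=1.
Step 20. [r7c2∈{6}] r7c2 is down to just 6, so r7c2=6.
Step 21. [r7c9∈{9}] only 9 remains possible at r7c9 ⇒ r7c9=9.
Step 22. [r8c9∈{3}] only 3 remains possible at r8c9, so r8c9=3.
Step 23. [r9c6∈{1,7,9}] r9c6 is the only open cell in col 6 admitting 9 ⇒ r9c6=9.
Step 24. [r9c4∈{1,5,7}] r9c4 is the only open cell in row 9 admitting 1 ⇒ r9c4=1.
Step 25. [r2c4∈{7}] nothing but 7 survives at r2c4. So r2c4=7.
Step 26. [r9c2∈{3,7}] 7 has one home in col 2: r9c2. So r9c2=7.
Step 27. [r5c4∈{8}] only 8 remains possible at r5c4, so r5c4=8.
Step 28. [r3c5∈{5,8}] 8 has one home in row 3: r3c5, so r3c5=8.
Step 29. [r2c2∈{3}] nothing but 3 survives at r2c2, so r2c2=3.
Step 30. [r8c7∈{5}] r8c7 has the single candidate 5 ⇒ r8c7=5.
Step 31. [r2c8∈{2}] r2c8's peers cover all but 2, so r2c8=2.
Step 32. [r1c9∈{1}] r1c9 has the single candidate 1. So r1c9=1.
Step 33. [r1c5∈{2}] r1c5 is down to just 2. So r1c5=2.
Step 34. [r9c9∈{6}] only 6 remains possible at r9c9 ⇒ r9c9=6.
Step 35. [r7c5∈{4}] nothing but 4 survives at r7c5, so r7c5=4.
Step 36. [r5c8∈{9}] nothing but 9 survives at r5c8. So r5c8=9.
Step 37. [r7c1∈{2}] nothing but 2 survives at r7c1, so r7c1=2.
Step 38. [r4c3∈{6}] only 6 remains possible at r4c3. So r4c3=6.
Step 39. [r3c4∈{5}] r3c4 has the single candidate 5. So r3c4=5.
Step 40. [r9c3∈{3}] only 3 remains possible at r9c3, so r9c3=3.
Step 41. [r8c5∈{7}] nothing but 7 survives at r8c5 ⇒ r8c5=7.
Step 42. [r5c1∈{5}] r5c1's peers cover all but 5, so r5c1=5.
Step 43. [r4c7∈{3}] nothing but 3 survives at r4c7. So r4c7=3.
Step 44. [r5c6∈{7}] nothing but 7 survives at r5c6, so r5c6=7.
Step 45. [r7c6∈{8}] nothing but 8 survives at r7c6. So r7c6=8.
Step 46. [r2c6∈{1}] only 1 remains possible at r2c6, so r2c6=1.
Step 47. [r6c6∈{6}] r6c6's peers cover all but 6, so r6c6=6.
Step 48. [r1c3∈{7}] r1c3 is down to just 7, so r1c3=7.
Step 49. [r9c5∈{5}] r9c5 has the single candidate 5 ⇒ r9c5=5.
Step 50. [r8c3∈{9}] nothing but 9 survives at r8c3. So r8c3=9.
Step 51. [r1c8∈{3}] r1c8 is down to just 3. So r1c8=3.

Answer: 6 5 7 9 2 4 8 3 1 / 9 3 8 7 6 1 4 2 5 / 1 2 4 5 8 3 9 6 7 / 7 8 6 2 9 5 3 1 4 / 5 4 1 8 3 7 6 9 2 / 3 9 2 4 1 6 7 5 8 / 2 6 5 3 4 8 1 7 9 / 8 1 9 6 7 2 5 4 3 / 4 7 3 1 5 9 2 8 6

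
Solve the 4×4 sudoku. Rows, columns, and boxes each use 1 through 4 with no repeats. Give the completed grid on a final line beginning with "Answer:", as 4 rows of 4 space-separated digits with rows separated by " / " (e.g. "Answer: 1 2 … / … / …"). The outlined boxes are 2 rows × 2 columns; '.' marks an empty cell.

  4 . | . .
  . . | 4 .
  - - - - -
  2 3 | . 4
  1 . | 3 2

Step 1. [r1c3∈{1,2}] 2 has one home in col 3: r1c3, so r1c3=2.
Step 2. [r1c4∈{1,3}] row 1 places 3 nowhere but r1c4 ⇒ r1c4=3.
Step 3. [r1c2∈{1}] r1c2's peers cover all but 1 ⇒ r1c2=1.
Step 4. [r2c4∈{1}] r2c4's peers cover all but 1 ⇒ r2c4=1.
Step 5. [r2c1∈{3}] r2c1 has the single candidate 3 ⇒ r2c1=3.
Step 6. [r2c2∈{2}] r2c2 is down to just 2. So r2c2=2.
Step 7. [r4c2∈{4}] r4c2 is down to just 4 ⇒ r4c2=4.
Step 8. [r3c3∈{1}] only 1 remains possible at r3c3, so r3c3=1.

Answer: 4 1 2 3 / 3 2 4 1 / 2 3 1 4 / 1 4 3 2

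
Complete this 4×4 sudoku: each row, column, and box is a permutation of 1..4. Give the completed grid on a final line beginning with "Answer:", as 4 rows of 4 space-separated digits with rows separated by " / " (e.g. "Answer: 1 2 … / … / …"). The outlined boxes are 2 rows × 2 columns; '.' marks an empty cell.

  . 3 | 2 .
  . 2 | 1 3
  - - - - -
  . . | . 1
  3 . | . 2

Step 1. [r3c2∈{4}] nothing but 4 survives at r3c2. So r3c2=4.
Step 2. [r1c4∈{4}] r1c4's peers cover all but 4. So r1c4=4.
Step 3. [r3c3∈{3}] r3c3 has the single candidate 3. So r3c3=3.
Step 4. [r3c1∈{2}] nothing but 2 survives at r3c1, so r3c1=2.
Step 5. [r2c1∈{4}] r2c1's peers cover all but 4, so r2c1=4.
Step 6. [r4c3∈{4}] r4c3 is down to just 4 ⇒ r4c3=4.
Step 7. [r4c2∈{1}] r4c2 has the single candidate 1. So r4c2=1.
Step 8. [r1c1∈{1}] r1c1 is down to just 1 ⇒ r1c1=1.

Answer: 1 3 2 4 / 4 2 1 3 / 2 4 3 1 / 3 1 4 2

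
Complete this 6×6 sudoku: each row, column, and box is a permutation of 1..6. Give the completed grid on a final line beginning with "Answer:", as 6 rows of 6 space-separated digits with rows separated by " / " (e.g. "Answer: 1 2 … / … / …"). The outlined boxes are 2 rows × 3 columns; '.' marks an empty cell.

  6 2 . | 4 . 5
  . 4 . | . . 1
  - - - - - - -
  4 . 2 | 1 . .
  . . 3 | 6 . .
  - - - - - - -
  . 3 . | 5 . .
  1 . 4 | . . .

Step 1. [r4c1∈{5}] only 5 remains possible at r4c1 ⇒ r4c1=5.
Step 2. [r2c5∈{2,3,6}] row 2 places 6 nowhere but r2c5 ⇒ r2c5=6.
Step 3. [r1c5∈{3}] r1c5's peers cover all but 3 ⇒ r1c5=3.
Step 4. [r6c5∈{2}] r6c5 has the single candidate 2. So r6c5=2.
Step 5. [r4c5∈{4}] r4c5's peers cover all but 4, so r4c5=4.
Step 6. [r5c3∈{6}] nothing but 6 survives at r5c3. So r5c3=6.
Step 7. [r6c4∈{3}] r6c4's peers cover all but 3. So r6c4=3.
Step 8. [r4c6∈{2}] r4c6 has the single candidate 2. So r4c6=2.
Step 9. [r3c2∈{6}] r3c2's peers cover all but 6, so r3c2=6.
Step 10. [r3c6∈{3}] r3c6 is down to just 3 ⇒ r3c6=3.
Step 11. [r2c3∈{5}] r2c3 has the single candidate 5, so r2c3=5.
Step 12. [r3c5∈{5}] nothing but 5 survives at r3c5, so r3c5=5.
Step 13. [r1c3∈{1}] nothing but 1 survives at r1c3, so r1c3=1.
Step 14. [r6c6∈{6}] r6c6 has the single candidate 6. So r6c6=6.
Step 15. [r5c6∈{4}] nothing but 4 survives at r5c6. So r5c6=4.
Step 16. [r6c2∈{5}] only 5 remains possible at r6c2 ⇒ r6c2=5.
Step 17. [r4c2∈{1}] only 1 remains possible at r4c2 ⇒ r4c2=1.
Step 18. [r5c5∈{1}] r5c5 has the single candidate 1 ⇒ r5c5=1.
Step 19. [r2c4∈{2}] only 2 remains possible at r2c4 ⇒ r2c4=2.
Step 20. [r2c1∈{3}] r2c1 has the single candidate 3, so r2c1=3.
Step 21. [r5c1∈{2}] only 2 remains possible at r5c1. So r5c1=2.

Answer: 6 2 1 4 3 5 / 3 4 5 2 6 1 / 4 6 2 1 5 3 / 5 1 3 6 4 2 / 2 3 6 5 1 4 / 1 5 4 3 2 6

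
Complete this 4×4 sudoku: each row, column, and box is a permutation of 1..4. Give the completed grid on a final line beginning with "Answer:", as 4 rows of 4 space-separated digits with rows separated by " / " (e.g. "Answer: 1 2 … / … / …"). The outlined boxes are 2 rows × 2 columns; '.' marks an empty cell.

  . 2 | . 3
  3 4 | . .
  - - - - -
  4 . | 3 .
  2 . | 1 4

Step 1. [r3c4∈{2}] only 2 remains possible at r3c4, so r3c4=2.
Step 2. [r3c2∈{1}] nothing but 1 survives at r3c2, so r3c2=1.
Step 3. [r2c4∈{1}] r2c4 is down to just 1, so r2c4=1.
Step 4. [r1c1∈{1}] r1c1's peers cover all but 1. So r1c1=1.
Step 5. [r1c3∈{4}] r1c3's peers cover all but 4 ⇒ r1c3=4.
Step 6. [r2c3∈{2}] r2c3's peers cover all but 2 ⇒ r2c3=2.
Step 7. [r4c2∈{3}] only 3 remains possible at r4c2, so r4c2=3.

Answer: 1 2 4 3 / 3 4 2 1 / 4 1 3 2 / 2 3 1 4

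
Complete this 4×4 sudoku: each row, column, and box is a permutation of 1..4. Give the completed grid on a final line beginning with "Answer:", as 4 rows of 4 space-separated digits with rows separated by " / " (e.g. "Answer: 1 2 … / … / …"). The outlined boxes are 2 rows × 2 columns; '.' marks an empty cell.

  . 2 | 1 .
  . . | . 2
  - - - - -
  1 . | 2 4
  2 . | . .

Step 1. [r1c4∈{3}] nothing but 3 survives at r1c4. So r1c4=3.
Step 2. [r1c1∈{4}] r1c1 has the single candidate 4 ⇒ r1c1=4.
Step 3. [r3c2∈{3}] nothing but 3 survives at r3c2. So r3c2=3.
Step 4. [r4c2∈{4}] r4c2's peers cover all but 4, so r4c2=4.
Step 5. [r2c1∈{3}] r2c1's peers cover all but 3, so r2c1=3.
Step 6. [r4c3∈{3}] r4c3 has the single candidate 3 ⇒ r4c3=3.
Step 7. [r4c4∈{1}] r4c4's peers cover all but 1 ⇒ r4c4=1.
Step 8. [r2c3∈{4}] r2c3's peers cover all but 4. So r2c3=4.
Step 9. [r2c2∈{1}] r2c2 has the single candidate 1 ⇒ r2c2=1.

Answer: 4 2 1 3 / 3 1 4 2 / 1 3 2 4 / 2 4 3 1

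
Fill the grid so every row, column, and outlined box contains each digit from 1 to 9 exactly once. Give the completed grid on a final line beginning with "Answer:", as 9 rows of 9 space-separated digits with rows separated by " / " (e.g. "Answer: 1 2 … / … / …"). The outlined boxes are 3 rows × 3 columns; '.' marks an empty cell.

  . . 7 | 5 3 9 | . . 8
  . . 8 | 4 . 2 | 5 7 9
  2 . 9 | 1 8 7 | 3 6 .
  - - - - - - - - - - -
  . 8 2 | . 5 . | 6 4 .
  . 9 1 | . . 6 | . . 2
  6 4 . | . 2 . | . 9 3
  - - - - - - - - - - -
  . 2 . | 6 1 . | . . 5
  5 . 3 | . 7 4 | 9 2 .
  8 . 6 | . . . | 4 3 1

Step 1. [r6c7∈{1,7,8}] r6c7 is the only open cell in box 6 admitting 1, so r6c7=1.
Step 2. [r4c9∈{7}] r4c9 has the single candidate 7. So r4c9=7.
Step 3. [r4c1∈{3}] r4c1's peers cover all but 3. So r4c1=3.
Step 4. [r2c1∈{1}] r2c1 is down to just 1, so r2c1=1.
Step 5. [r6c6∈{8}] r6c6 has the single candidate 8 ⇒ r6c6=8.
Step 6. [r5c1∈{7}] r5c1 is down to just 7, so r5c1=7.
Step 7. [r7c8∈{8}] r7c8 has the single candidate 8 ⇒ r7c8=8.
Step 8. [r2c2∈{3,6}] in row 2, 3 fits only at r2c2. So r2c2=3.
Step 9. [r1c1∈{4}] r1c1's peers cover all but 4, so r1c1=4.
Step 10. [r4c4∈{9}] only 9 remains possible at r4c4, so r4c4=9.
Step 11. [r3c2∈{5}] r3c2's peers cover all but 5, so r3c2=5.
Step 12. [r6c3∈{5}] r6c3 has the single candidate 5 ⇒ r6c3=5.
Step 13. [r8c2∈{1}] nothing but 1 survives at r8c2 ⇒ r8c2=1.
Step 14. [r7c6∈{3}] nothing but 3 survives at r7c6. So r7c6=3.
Step 15. [r5c4∈{3}] r5c4's peers cover all but 3. So r5c4=3.
Step 16. [r5c5∈{4}] r5c5's peers cover all but 4. So r5c5=4.
Step 17. [r7c1∈{9}] r7c1 is down to just 9 ⇒ r7c1=9.
Step 18. [r5c7∈{8}] only 8 remains possible at r5c7, so r5c7=8.
Step 19. [r4c6∈{1}] r4c6 is down to just 1, so r4c6=1.
Step 20. [r9c5∈{9}] r9c5 is down to just 9, so r9c5=9.
Step 21. [r7c7∈{7}] only 7 remains possible at r7c7. So r7c7=7.
Step 22. [r9c4∈{2}] r9c4 is down to just 2, so r9c4=2.
Step 23. [r5c8∈{5}] r5c8's peers cover all but 5. So r5c8=5.
Step 24. [r8c9∈{6}] r8c9 has the single candidate 6. So r8c9=6.
Step 25. [r1c8∈{1}] r1c8 has the single candidate 1. So r1c8=1.
Step 26. [r6c4∈{7}] r6c4 is down to just 7, so r6c4=7.
Step 27. [r9c2∈{7}] r9c2 has the single candidate 7 ⇒ r9c2=7.
Step 28. [r8c4∈{8}] nothing but 8 survives at r8c4. So r8c4=8.
Step 29. [r9c6∈{5}] r9c6 is down to just 5, so r9c6=5.
Step 30. [r3c9∈{4}] r3c9's peers cover all but 4, so r3c9=4.
Step 31. [r1c2∈{6}] r1c2 has the single candidate 6. So r1c2=6.
Step 32. [r7c3∈{4}] nothing but 4 survives at r7c3 ⇒ r7c3=4.
Step 33. [r1c7∈{2}] only 2 remains possible at r1c7 ⇒ r1c7=2.
Step 34. [r2c5∈{6}] only 6 remains possible at r2c5, so r2c5=6.

Answer: 4 6 7 5 3 9 2 1 8 / 1 3 8 4 6 2 5 7 9 / 2 5 9 1 8 7 3 6 4 / 3 8 2 9 5 1 6 4 7 / 7 9 1 3 4 6 8 5 2 / 6 4 5 7 2 8 1 9 3 / 9 2 4 6 1 3 7 8 5 / 5 1 3 8 7 4 9 2 6 / 8 7 6 2 9 5 4 3 1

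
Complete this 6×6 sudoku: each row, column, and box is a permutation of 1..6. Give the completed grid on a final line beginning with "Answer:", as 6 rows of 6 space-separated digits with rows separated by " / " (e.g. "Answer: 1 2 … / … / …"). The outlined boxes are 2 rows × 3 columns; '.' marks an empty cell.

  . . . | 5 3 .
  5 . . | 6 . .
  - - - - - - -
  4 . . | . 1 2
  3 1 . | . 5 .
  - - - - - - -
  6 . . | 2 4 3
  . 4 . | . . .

Step 1. [r5c3∈{1,5}] r5c3 is the only open cell in row 5 admitting 1, so r5c3=1.
Step 2. [r4c3∈{2,6}] 2 has one home in row 4: r4c3 ⇒ r4c3=2.
Step 3. [r6c6∈{1,5,6}] r6c6 is the only open cell in col 6 admitting 5, so r6c6=5.
Step 4. [r3c3∈{5,6}] col 3 places 5 nowhere but r3c3 ⇒ r3c3=5.
Step 5. [r1c3∈{4,6}] in col 3, 6 fits only at r1c3. So r1c3=6.
Step 6. [r1c6∈{1,4}] across row 1, 4 lands solely at r1c6, so r1c6=4.
Step 7. [r1c2∈{2}] r1c2 is down to just 2, so r1c2=2.
Step 8. [r2c2∈{3}] r2c2 is down to just 3, so r2c2=3.
Step 9. [r3c2∈{6}] r3c2 has the single candidate 6, so r3c2=6.
Step 10. [r6c3∈{3}] only 3 remains possible at r6c3. So r6c3=3.
Step 11. [r4c6∈{6}] nothing but 6 survives at r4c6. So r4c6=6.
Step 12. [r2c5∈{2}] r2c5's peers cover all but 2 ⇒ r2c5=2.
Step 13. [r6c5∈{6}] r6c5's peers cover all but 6. So r6c5=6.
Step 14. [r2c6∈{1}] only 1 remains possible at r2c6. So r2c6=1.
Step 15. [r6c1∈{2}] nothing but 2 survives at r6c1, so r6c1=2.
Step 16. [r4c4∈{4}] nothing but 4 survives at r4c4. So r4c4=4.
Step 17. [r3c4∈{3}] nothing but 3 survives at r3c4, so r3c4=3.
Step 18. [r5c2∈{5}] nothing but 5 survives at r5c2. So r5c2=5.
Step 19. [r2c3∈{4}] nothing but 4 survives at r2c3. So r2c3=4.
Step 20. [r6c4∈{1}] r6c4 has the single candidate 1. So r6c4=1.
Step 21. [r1c1∈{1}] r1c1's peers cover all but 1. So r1c1=1.

Answer: 1 2 6 5 3 4 / 5 3 4 6 2 1 / 4 6 5 3 1 2 / 3 1 2 4 5 6 / 6 5 1 2 4 3 / 2 4 3 1 6 5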